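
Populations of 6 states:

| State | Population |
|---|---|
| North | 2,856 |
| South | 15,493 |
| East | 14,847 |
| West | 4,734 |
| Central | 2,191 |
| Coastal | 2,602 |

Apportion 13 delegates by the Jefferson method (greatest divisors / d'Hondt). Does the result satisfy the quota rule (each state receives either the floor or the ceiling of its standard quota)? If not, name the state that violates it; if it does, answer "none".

Standard quotas: North 0.869, South 4.714, East 4.518, West 1.440, Central 0.667, Coastal 0.792.
Jefferson allocation: North 1, South 5, East 5, West 1, Central 0, Coastal 1.
Every allocation lies between the lower and upper quota.

none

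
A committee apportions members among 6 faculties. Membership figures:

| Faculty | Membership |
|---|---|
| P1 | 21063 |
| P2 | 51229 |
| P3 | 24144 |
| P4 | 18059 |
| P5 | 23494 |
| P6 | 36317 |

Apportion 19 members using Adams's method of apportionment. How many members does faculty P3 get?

3

Standard divisor 174306/19 ≈ 9174; standard quotas: P1 2.296, P2 5.584, P3 2.632, P4 1.968, P5 2.561, P6 3.959.
Rounding up gives 3, 6, 3, 2, 3, 4 = 21 seats, so the divisor must be adjusted.
With modified divisor 11100: modified quotas P1 1.898, P2 4.615, P3 2.175, P4 1.627, P5 2.117, P6 3.272.
Rounding up: P1 2, P2 5, P3 3, P4 2, P5 3, P6 4 (total 19).
P3 receives 3.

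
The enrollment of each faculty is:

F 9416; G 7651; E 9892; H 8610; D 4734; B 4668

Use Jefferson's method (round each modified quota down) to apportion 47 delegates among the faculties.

Standard divisor 44971/47 ≈ 956.83; standard quotas: F 9.841, G 7.996, E 10.338, H 8.998, D 4.948, B 4.879.
Rounding down gives 9, 7, 10, 8, 4, 4 = 42 seats, so the divisor must be adjusted.
With modified divisor 920: modified quotas F 10.235, G 8.316, E 10.752, H 9.359, D 5.146, B 5.074.
Rounding down: F 10, G 8, E 10, H 9, D 5, B 5 (total 47).

F=10; G=8; E=10; H=9; D=5; B=5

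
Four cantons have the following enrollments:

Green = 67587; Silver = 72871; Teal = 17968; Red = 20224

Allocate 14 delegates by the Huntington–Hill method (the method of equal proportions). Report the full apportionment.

With divisor 13005: modified quotas Green 5.197, Silver 5.603, Teal 1.382, Red 1.555.
Geometric-mean thresholds: Green √(5·6)=5.477, Silver √(5·6)=5.477, Teal √(1·2)=1.414, Red √(1·2)=1.414.
Each quota rounded against its threshold gives Green 5, Silver 6, Teal 1, Red 2 (total 14).

Green=5, Silver=6, Teal=1, Red=2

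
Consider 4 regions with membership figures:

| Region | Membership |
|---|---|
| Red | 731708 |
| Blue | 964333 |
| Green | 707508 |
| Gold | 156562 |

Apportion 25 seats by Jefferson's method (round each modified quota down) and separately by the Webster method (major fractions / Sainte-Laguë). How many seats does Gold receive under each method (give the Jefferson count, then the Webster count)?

1 and 2

Jefferson: Red 7, Blue 10, Green 7, Gold 1.
Webster: Red 7, Blue 9, Green 7, Gold 2.
Gold gets 1 under Jefferson and 2 under Webster.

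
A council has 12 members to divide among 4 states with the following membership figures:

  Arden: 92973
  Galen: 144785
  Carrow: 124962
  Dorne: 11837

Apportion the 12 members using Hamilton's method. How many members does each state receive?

The standard divisor is 374557/12 ≈ 31213.083.
Standard quotas: Arden 2.9787, Galen 4.6386, Carrow 4.0035, Dorne 0.3792.
Lower quotas: Arden 2, Galen 4, Carrow 4, Dorne 0 (sum 10, leaving 2 seats).
Remainders in descending order: Arden 0.9787, Galen 0.6386, Dorne 0.3792, Carrow 0.0035.
Largest remainders: Arden, Galen receive the extra seats.

Arden 3, Galen 5, Carrow 4, Dorne 0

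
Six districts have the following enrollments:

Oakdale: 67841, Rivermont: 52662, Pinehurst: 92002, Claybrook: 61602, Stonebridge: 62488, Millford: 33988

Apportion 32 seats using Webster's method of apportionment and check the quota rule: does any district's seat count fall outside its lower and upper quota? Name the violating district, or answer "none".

none

Standard quotas: Oakdale 5.858, Rivermont 4.547, Pinehurst 7.944, Claybrook 5.319, Stonebridge 5.396, Millford 2.935.
Webster allocation: Oakdale 6, Rivermont 5, Pinehurst 8, Claybrook 5, Stonebridge 5, Millford 3.
Every allocation lies between the lower and upper quota.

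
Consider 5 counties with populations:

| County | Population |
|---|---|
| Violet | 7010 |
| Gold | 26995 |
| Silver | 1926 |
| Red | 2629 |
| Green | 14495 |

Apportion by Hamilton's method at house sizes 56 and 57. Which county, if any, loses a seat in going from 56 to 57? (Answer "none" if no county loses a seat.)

At 56 seats: Violet 7, Gold 29, Silver 2, Red 3, Green 15.
At 57 seats: Violet 7, Gold 29, Silver 2, Red 3, Green 16.
No county's allocation decreased.

none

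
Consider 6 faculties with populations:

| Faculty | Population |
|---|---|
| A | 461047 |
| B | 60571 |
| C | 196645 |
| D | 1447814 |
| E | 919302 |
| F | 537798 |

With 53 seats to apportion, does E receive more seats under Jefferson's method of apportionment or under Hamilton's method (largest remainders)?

Jefferson: A 7, B 0, C 2, D 22, E 14, F 8.
Hamilton: A 7, B 1, C 3, D 21, E 13, F 8.
E gets 14 under Jefferson and 13 under Hamilton.

Jefferson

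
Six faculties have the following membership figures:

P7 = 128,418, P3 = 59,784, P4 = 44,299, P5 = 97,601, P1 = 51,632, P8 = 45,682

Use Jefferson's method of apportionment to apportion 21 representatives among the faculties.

Standard divisor 427416/21 ≈ 20353.143; standard quotas: P7 6.309, P3 2.937, P4 2.177, P5 4.795, P1 2.537, P8 2.244.
Rounding down gives 6, 2, 2, 4, 2, 2 = 18 seats, so the divisor must be adjusted.
With modified divisor 17800: modified quotas P7 7.214, P3 3.359, P4 2.489, P5 5.483, P1 2.901, P8 2.566.
Rounding down: P7 7, P3 3, P4 2, P5 5, P1 2, P8 2 (total 21).

P7 7, P3 3, P4 2, P5 5, P1 2, P8 2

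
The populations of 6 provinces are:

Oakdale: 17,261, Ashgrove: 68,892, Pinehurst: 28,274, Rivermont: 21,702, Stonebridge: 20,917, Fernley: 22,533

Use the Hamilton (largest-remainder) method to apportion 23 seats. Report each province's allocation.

Oakdale 2, Ashgrove 9, Pinehurst 3, Rivermont 3, Stonebridge 3, Fernley 3

Total 179579; standard divisor 179579/23 ≈ 7807.783.
Standard quotas: Oakdale 2.2107, Ashgrove 8.8235, Pinehurst 3.6213, Rivermont 2.7795, Stonebridge 2.6790, Fernley 2.8860.
Lower quotas: Oakdale 2, Ashgrove 8, Pinehurst 3, Rivermont 2, Stonebridge 2, Fernley 2 (sum 19, leaving 4 seats).
Remainders in descending order: Fernley 0.8860, Ashgrove 0.8235, Rivermont 0.7795, Stonebridge 0.6790, Pinehurst 0.6213, Oakdale 0.2107.
Largest remainders: Fernley, Ashgrove, Rivermont, Stonebridge receive the extra seats.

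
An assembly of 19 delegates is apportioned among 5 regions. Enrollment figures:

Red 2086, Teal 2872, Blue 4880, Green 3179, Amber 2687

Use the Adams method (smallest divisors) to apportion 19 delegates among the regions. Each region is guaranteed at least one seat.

Standard divisor 15704/19 ≈ 826.526; standard quotas: Red 2.524, Teal 3.475, Blue 5.904, Green 3.846, Amber 3.251.
Rounding up gives 3, 4, 6, 4, 4 = 21 seats, so the divisor must be adjusted.
With modified divisor 970: modified quotas Red 2.151, Teal 2.961, Blue 5.031, Green 3.277, Amber 2.770.
Rounding up: Red 3, Teal 3, Blue 6, Green 4, Amber 3 (total 19).

Red: 3, Teal: 3, Blue: 6, Green: 4, Amber: 3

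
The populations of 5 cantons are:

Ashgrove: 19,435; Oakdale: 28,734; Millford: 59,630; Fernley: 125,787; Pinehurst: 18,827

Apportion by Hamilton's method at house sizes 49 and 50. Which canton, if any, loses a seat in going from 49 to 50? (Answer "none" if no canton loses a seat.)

At 49 seats: Ashgrove 4, Oakdale 6, Millford 11, Fernley 24, Pinehurst 4.
At 50 seats: Ashgrove 4, Oakdale 5, Millford 12, Fernley 25, Pinehurst 4.
Oakdale drops from 6 to 5.

Oakdale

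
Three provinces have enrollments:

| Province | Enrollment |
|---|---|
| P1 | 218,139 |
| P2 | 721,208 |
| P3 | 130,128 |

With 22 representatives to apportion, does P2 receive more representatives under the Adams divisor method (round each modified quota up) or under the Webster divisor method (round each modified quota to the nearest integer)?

Adams: P1 5, P2 14, P3 3.
Webster: P1 4, P2 15, P3 3.
P2 gets 14 under Adams and 15 under Webster.

Webster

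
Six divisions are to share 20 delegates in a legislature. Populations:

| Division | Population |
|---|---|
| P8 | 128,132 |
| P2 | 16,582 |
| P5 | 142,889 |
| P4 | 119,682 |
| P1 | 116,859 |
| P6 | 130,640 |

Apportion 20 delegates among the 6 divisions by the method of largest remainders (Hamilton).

Total 654784; standard divisor 654784/20 ≈ 32739.2.
Standard quotas: P8 3.9137, P2 0.5065, P5 4.3645, P4 3.6556, P1 3.5694, P6 3.9903.
Lower quotas: P8 3, P2 0, P5 4, P4 3, P1 3, P6 3 (sum 16, leaving 4 seats).
Remainders in descending order: P6 0.9903, P8 0.9137, P4 0.6556, P1 0.5694, P2 0.5065, P5 0.3645.
The surplus seats go to P6, P8, P4, P1.

P8 4, P2 0, P5 4, P4 4, P1 4, P6 4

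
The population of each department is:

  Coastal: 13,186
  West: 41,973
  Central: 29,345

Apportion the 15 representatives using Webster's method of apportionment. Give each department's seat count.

Standard divisor 84504/15 ≈ 5633.6; standard quotas: Coastal 2.341, West 7.450, Central 5.209.
Rounding to the nearest integer gives 2, 7, 5 = 14 seats, so the divisor must be adjusted.
With modified divisor 5500: modified quotas Coastal 2.397, West 7.631, Central 5.335.
Rounding to the nearest integer: Coastal 2, West 8, Central 5 (total 15).

Coastal=2, West=8, Central=5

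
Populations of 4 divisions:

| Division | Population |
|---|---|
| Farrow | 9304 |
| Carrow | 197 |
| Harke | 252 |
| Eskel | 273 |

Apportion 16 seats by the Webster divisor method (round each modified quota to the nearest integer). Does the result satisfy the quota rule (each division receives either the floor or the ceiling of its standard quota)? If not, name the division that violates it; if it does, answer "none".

Farrow

Standard quotas: Farrow 14.848, Carrow 0.314, Harke 0.402, Eskel 0.436.
Webster allocation: Farrow 16, Carrow 0, Harke 0, Eskel 0.
Farrow has quota 14.848 (lower 14, upper 15) but receives 16 — outside the quota interval.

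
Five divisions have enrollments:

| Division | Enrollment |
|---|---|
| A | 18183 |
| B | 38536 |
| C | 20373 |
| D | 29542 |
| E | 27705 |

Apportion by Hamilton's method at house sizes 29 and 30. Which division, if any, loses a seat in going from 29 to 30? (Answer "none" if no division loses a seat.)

At 29 seats: A 4, B 8, C 5, D 6, E 6.
At 30 seats: A 4, B 9, C 4, D 7, E 6.
C drops from 5 to 4.

C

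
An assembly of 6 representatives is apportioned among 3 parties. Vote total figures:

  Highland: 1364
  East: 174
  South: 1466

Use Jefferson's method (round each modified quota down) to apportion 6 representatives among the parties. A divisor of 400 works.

Highland 3; East 0; South 3

With modified divisor 400: modified quotas Highland 3.410, East 0.435, South 3.665.
Rounding down: Highland 3, East 0, South 3 (total 6).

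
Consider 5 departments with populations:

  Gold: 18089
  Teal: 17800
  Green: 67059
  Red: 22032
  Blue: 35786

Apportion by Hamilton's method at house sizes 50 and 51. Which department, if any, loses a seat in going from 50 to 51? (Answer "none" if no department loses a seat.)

none

At 50 seats: Gold 6, Teal 5, Green 21, Red 7, Blue 11.
At 51 seats: Gold 6, Teal 6, Green 21, Red 7, Blue 11.
No department's allocation decreased.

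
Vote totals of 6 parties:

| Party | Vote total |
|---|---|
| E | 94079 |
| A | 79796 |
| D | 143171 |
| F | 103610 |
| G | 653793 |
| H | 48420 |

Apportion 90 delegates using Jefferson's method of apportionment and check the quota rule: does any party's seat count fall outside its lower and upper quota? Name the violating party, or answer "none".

G

Standard quotas: E 7.541, A 6.396, D 11.475, F 8.305, G 52.403, H 3.881.
Jefferson allocation: E 7, A 6, D 11, F 8, G 54, H 4.
G has quota 52.403 (lower 52, upper 53) but receives 54 — outside the quota interval.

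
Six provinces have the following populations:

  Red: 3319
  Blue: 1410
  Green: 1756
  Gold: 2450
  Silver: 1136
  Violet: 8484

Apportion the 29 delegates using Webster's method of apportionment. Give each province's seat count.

Red=5, Blue=2, Green=3, Gold=4, Silver=2, Violet=13

Standard divisor 18555/29 ≈ 639.828; standard quotas: Red 5.187, Blue 2.204, Green 2.744, Gold 3.829, Silver 1.775, Violet 13.260.
Rounding to the nearest integer gives Red 5, Blue 2, Green 3, Gold 4, Silver 2, Violet 13 — total 29, matching the house size, so no adjustment is needed.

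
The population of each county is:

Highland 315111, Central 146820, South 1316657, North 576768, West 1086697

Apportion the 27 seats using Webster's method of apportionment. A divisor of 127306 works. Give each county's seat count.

Highland: 2, Central: 1, South: 10, North: 5, West: 9

With modified divisor 127306: modified quotas Highland 2.475, Central 1.153, South 10.342, North 4.531, West 8.536.
Rounding to the nearest integer: Highland 2, Central 1, South 10, North 5, West 9 (total 27).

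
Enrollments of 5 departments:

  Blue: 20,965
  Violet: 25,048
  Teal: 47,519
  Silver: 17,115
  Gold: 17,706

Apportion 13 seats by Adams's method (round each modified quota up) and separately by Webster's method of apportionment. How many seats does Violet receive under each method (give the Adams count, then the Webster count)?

3 and 2

Adams: Blue 2, Violet 3, Teal 4, Silver 2, Gold 2.
Webster: Blue 2, Violet 2, Teal 5, Silver 2, Gold 2.
Violet gets 3 under Adams and 2 under Webster.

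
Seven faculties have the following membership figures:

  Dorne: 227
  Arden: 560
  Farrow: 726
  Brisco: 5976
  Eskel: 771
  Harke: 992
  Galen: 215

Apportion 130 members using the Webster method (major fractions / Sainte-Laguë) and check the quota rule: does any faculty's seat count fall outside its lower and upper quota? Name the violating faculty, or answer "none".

Standard quotas: Dorne 3.117, Arden 7.690, Farrow 9.969, Brisco 82.062, Eskel 10.587, Harke 13.622, Galen 2.952.
Webster allocation: Dorne 3, Arden 8, Farrow 10, Brisco 81, Eskel 11, Harke 14, Galen 3.
Brisco has quota 82.062 (lower 82, upper 83) but receives 81 — outside the quota interval.

Brisco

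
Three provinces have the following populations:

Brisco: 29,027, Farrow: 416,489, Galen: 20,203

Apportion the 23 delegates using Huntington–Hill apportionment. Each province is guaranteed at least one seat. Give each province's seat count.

With divisor 20424: modified quotas Brisco 1.421, Farrow 20.392, Galen 0.989.
Geometric-mean thresholds: Brisco √(1·2)=1.414, Farrow √(20·21)=20.494, Galen (min 1).
Each quota rounded against its threshold gives Brisco 2, Farrow 20, Galen 1 (total 23).

Brisco=2, Farrow=20, Galen=1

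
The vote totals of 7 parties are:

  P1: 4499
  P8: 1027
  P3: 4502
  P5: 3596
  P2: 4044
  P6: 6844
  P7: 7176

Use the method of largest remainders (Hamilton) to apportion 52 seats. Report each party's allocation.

P1: 7, P8: 2, P3: 7, P5: 6, P2: 7, P6: 11, P7: 12

Standard divisor: 31688 ÷ 52 ≈ 609.385.
Standard quotas: P1 7.3829, P8 1.6853, P3 7.3878, P5 5.9010, P2 6.6362, P6 11.2310, P7 11.7758.
Lower quotas: P1 7, P8 1, P3 7, P5 5, P2 6, P6 11, P7 11 (sum 48, leaving 4 seats).
Remainders in descending order: P5 0.9010, P7 0.7758, P8 0.6853, P2 0.6362, P3 0.3878, P1 0.3829, P6 0.2310.
The surplus seats go to P5, P7, P8, P2.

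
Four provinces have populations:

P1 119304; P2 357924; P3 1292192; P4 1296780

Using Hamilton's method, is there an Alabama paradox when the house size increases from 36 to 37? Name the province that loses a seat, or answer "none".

P1

At 36 seats: P1 2, P2 4, P3 15, P4 15.
At 37 seats: P1 1, P2 4, P3 16, P4 16.
P1 drops from 2 to 1.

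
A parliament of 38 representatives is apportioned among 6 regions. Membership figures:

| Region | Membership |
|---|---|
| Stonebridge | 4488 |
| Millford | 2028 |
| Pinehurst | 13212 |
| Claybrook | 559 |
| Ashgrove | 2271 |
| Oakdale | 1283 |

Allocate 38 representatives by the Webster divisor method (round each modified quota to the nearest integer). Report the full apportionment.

Stonebridge 7, Millford 3, Pinehurst 21, Claybrook 1, Ashgrove 4, Oakdale 2

Standard divisor 23841/38 ≈ 627.395; standard quotas: Stonebridge 7.153, Millford 3.232, Pinehurst 21.059, Claybrook 0.891, Ashgrove 3.620, Oakdale 2.045.
Rounding to the nearest integer gives Stonebridge 7, Millford 3, Pinehurst 21, Claybrook 1, Ashgrove 4, Oakdale 2 — total 38, matching the house size, so no adjustment is needed.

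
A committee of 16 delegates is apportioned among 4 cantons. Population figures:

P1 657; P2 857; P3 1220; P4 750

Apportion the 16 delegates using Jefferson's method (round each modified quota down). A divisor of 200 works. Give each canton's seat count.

P1=3; P2=4; P3=6; P4=3

With modified divisor 200: modified quotas P1 3.285, P2 4.285, P3 6.100, P4 3.750.
Rounding down: P1 3, P2 4, P3 6, P4 3 (total 16).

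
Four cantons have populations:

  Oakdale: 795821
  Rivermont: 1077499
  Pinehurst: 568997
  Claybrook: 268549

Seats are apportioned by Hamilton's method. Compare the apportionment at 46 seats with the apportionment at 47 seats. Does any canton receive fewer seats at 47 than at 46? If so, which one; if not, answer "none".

Claybrook

At 46 seats: Oakdale 13, Rivermont 18, Pinehurst 10, Claybrook 5.
At 47 seats: Oakdale 14, Rivermont 19, Pinehurst 10, Claybrook 4.
Claybrook drops from 5 to 4.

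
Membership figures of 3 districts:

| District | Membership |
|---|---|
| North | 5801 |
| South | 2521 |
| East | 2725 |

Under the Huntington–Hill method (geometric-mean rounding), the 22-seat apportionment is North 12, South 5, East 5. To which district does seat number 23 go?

East

Priority for the next seat is population ÷ (√(s·(s+1))).
Priorities: North 464.452, South 460.270, East 497.515.
Highest priority: East.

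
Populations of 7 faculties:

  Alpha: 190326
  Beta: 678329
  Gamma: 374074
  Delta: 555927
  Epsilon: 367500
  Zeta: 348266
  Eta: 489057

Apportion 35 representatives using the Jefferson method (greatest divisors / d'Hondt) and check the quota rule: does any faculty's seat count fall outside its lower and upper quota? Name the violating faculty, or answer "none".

Standard quotas: Alpha 2.218, Beta 7.905, Gamma 4.359, Delta 6.478, Epsilon 4.283, Zeta 4.058, Eta 5.699.
Jefferson allocation: Alpha 2, Beta 8, Gamma 4, Delta 7, Epsilon 4, Zeta 4, Eta 6.
Every allocation lies between the lower and upper quota.

none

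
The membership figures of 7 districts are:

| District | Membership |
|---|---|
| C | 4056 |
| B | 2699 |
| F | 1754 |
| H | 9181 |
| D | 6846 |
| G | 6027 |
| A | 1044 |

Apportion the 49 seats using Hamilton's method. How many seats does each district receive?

C: 6; B: 4; F: 3; H: 14; D: 11; G: 9; A: 2

The standard divisor is 31607/49 ≈ 645.041.
Standard quotas: C 6.2880, B 4.1842, F 2.7192, H 14.2332, D 10.6133, G 9.3436, A 1.6185.
Lower quotas: C 6, B 4, F 2, H 14, D 10, G 9, A 1 (sum 46, leaving 3 seats).
Remainders in descending order: F 0.7192, A 0.6185, D 0.6133, G 0.3436, C 0.2880, H 0.2332, B 0.1842.
Largest remainders: F, A, D receive the extra seats.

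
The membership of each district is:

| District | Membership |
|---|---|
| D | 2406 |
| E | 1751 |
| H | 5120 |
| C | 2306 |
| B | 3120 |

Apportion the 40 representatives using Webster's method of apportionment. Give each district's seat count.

D: 7, E: 5, H: 14, C: 6, B: 8

Standard divisor 14703/40 ≈ 367.575; standard quotas: D 6.546, E 4.764, H 13.929, C 6.274, B 8.488.
Rounding to the nearest integer gives D 7, E 5, H 14, C 6, B 8 — total 40, matching the house size, so no adjustment is needed.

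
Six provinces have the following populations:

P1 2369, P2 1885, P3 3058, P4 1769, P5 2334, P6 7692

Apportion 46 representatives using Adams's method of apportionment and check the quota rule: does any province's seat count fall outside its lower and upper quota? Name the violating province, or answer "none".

none

Standard quotas: P1 5.703, P2 4.538, P3 7.362, P4 4.259, P5 5.619, P6 18.518.
Adams allocation: P1 6, P2 5, P3 7, P4 4, P5 6, P6 18.
Every allocation lies between the lower and upper quota.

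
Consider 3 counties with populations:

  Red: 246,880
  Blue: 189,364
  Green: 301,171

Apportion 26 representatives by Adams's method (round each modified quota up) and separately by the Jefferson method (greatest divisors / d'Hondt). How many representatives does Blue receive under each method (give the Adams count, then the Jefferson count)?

7 and 6

Adams: Red 9, Blue 7, Green 10.
Jefferson: Red 9, Blue 6, Green 11.
Blue gets 7 under Adams and 6 under Jefferson.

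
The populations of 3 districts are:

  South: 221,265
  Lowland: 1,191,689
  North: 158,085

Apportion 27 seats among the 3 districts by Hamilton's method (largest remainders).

South: 4; Lowland: 20; North: 3

Total 1571039; standard divisor 1571039/27 ≈ 58186.63.
Standard quotas: South 3.8027, Lowland 20.4805, North 2.7169.
Lower quotas: South 3, Lowland 20, North 2 (sum 25, leaving 2 seats).
Remainders in descending order: South 0.8027, North 0.7169, Lowland 0.4805.
The surplus seats go to South, North.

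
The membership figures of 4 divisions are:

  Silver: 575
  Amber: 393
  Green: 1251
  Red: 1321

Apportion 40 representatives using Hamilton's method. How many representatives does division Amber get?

Standard divisor: 3540 ÷ 40 ≈ 88.5.
Standard quotas: Silver 6.497, Amber 4.441, Green 14.136, Red 14.927.
Lower quotas: Silver 6, Amber 4, Green 14, Red 14 (sum 38, leaving 2 seats).
Remainders in descending order: Red 0.927, Silver 0.497, Amber 0.441, Green 0.136.
Largest remainders: Red, Silver receive the extra seats.
Amber receives 4.

4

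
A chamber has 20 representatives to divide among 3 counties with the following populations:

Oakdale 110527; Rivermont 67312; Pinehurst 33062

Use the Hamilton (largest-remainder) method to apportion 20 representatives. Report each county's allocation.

Oakdale 11; Rivermont 6; Pinehurst 3

Total 210901; standard divisor 210901/20 ≈ 10545.05.
Standard quotas: Oakdale 10.4814, Rivermont 6.3833, Pinehurst 3.1353.
Lower quotas: Oakdale 10, Rivermont 6, Pinehurst 3 (sum 19, leaving 1 seat).
Remainders in descending order: Oakdale 0.4814, Rivermont 0.3833, Pinehurst 0.1353.
Largest remainder: Oakdale receives the extra seat.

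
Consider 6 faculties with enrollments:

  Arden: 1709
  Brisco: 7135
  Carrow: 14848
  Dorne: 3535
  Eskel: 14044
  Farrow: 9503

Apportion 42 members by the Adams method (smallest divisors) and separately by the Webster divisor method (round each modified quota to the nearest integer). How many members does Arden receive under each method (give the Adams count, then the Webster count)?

Adams: Arden 2, Brisco 6, Carrow 12, Dorne 3, Eskel 11, Farrow 8.
Webster: Arden 1, Brisco 6, Carrow 12, Dorne 3, Eskel 12, Farrow 8.
Arden gets 2 under Adams and 1 under Webster.

2 and 1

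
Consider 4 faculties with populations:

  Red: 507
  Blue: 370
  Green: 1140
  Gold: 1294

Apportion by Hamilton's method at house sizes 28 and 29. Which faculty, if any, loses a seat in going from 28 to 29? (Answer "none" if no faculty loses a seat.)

none

At 28 seats: Red 4, Blue 3, Green 10, Gold 11.
At 29 seats: Red 5, Blue 3, Green 10, Gold 11.
No faculty's allocation decreased.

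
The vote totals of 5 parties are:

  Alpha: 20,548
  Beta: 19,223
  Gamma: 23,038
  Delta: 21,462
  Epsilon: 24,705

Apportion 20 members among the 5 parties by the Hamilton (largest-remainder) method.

Alpha: 4, Beta: 3, Gamma: 4, Delta: 4, Epsilon: 5

Standard divisor: 108976 ÷ 20 ≈ 5448.8.
Standard quotas: Alpha 3.7711, Beta 3.5279, Gamma 4.2281, Delta 3.9388, Epsilon 4.5340.
Lower quotas: Alpha 3, Beta 3, Gamma 4, Delta 3, Epsilon 4 (sum 17, leaving 3 seats).
Remainders in descending order: Delta 0.9388, Alpha 0.7711, Epsilon 0.5340, Beta 0.5279, Gamma 0.2281.
Largest remainders: Delta, Alpha, Epsilon receive the extra seats.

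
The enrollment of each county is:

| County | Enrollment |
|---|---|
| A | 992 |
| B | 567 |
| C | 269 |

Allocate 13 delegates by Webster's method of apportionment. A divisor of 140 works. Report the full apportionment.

With modified divisor 140: modified quotas A 7.086, B 4.050, C 1.921.
Rounding to the nearest integer: A 7, B 4, C 2 (total 13).

A=7; B=4; C=2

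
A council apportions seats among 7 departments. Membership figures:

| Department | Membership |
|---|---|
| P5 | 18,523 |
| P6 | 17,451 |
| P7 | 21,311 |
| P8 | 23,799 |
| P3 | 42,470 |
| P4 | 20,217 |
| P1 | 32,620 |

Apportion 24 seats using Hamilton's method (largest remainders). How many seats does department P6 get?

The standard divisor is 176391/24 ≈ 7349.625.
Standard quotas: P5 2.5203, P6 2.3744, P7 2.8996, P8 3.2381, P3 5.7785, P4 2.7508, P1 4.4383.
Lower quotas: P5 2, P6 2, P7 2, P8 3, P3 5, P4 2, P1 4 (sum 20, leaving 4 seats).
Remainders in descending order: P7 0.8996, P3 0.7785, P4 0.7508, P5 0.5203, P1 0.4383, P6 0.3744, P8 0.2381.
Largest remainders: P7, P3, P4, P5 receive the extra seats.
P6 receives 2.

2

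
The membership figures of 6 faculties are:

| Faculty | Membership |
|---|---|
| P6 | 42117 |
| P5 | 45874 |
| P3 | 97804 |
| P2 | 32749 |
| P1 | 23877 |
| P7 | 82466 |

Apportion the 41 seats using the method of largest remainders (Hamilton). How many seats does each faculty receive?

P6: 5, P5: 6, P3: 12, P2: 4, P1: 3, P7: 11

Total 324887; standard divisor 324887/41 ≈ 7924.073.
Standard quotas: P6 5.3151, P5 5.7892, P3 12.3426, P2 4.1328, P1 3.0132, P7 10.4070.
Lower quotas: P6 5, P5 5, P3 12, P2 4, P1 3, P7 10 (sum 39, leaving 2 seats).
Remainders in descending order: P5 0.7892, P7 0.4070, P3 0.3426, P6 0.3151, P2 0.1328, P1 0.0132.
Largest remainders: P5, P7 receive the extra seats.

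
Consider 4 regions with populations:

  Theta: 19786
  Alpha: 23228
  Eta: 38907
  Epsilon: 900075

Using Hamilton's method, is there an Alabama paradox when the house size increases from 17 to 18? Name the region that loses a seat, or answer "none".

At 17 seats: Theta 0, Alpha 0, Eta 1, Epsilon 16.
At 18 seats: Theta 0, Alpha 0, Eta 1, Epsilon 17.
No region's allocation decreased.

none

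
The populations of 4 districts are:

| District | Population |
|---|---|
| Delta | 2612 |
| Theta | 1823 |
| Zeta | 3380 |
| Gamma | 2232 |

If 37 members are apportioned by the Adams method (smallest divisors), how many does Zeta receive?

Standard divisor 10047/37 ≈ 271.541; standard quotas: Delta 9.619, Theta 6.714, Zeta 12.447, Gamma 8.220.
Rounding up gives 10, 7, 13, 9 = 39 seats, so the divisor must be adjusted.
With modified divisor 286: modified quotas Delta 9.133, Theta 6.374, Zeta 11.818, Gamma 7.804.
Rounding up: Delta 10, Theta 7, Zeta 12, Gamma 8 (total 37).
Zeta receives 12.

12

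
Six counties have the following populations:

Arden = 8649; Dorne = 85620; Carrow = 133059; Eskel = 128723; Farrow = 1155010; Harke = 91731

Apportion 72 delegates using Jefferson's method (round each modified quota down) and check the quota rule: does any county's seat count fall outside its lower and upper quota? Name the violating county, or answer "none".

Standard quotas: Arden 0.389, Dorne 3.846, Carrow 5.977, Eskel 5.782, Farrow 51.885, Harke 4.121.
Jefferson allocation: Arden 0, Dorne 3, Carrow 6, Eskel 6, Farrow 53, Harke 4.
Farrow has quota 51.885 (lower 51, upper 52) but receives 53 — outside the quota interval.

Farrow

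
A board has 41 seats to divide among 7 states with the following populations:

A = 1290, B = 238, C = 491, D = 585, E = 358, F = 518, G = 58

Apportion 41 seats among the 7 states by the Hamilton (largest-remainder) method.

The standard divisor is 3538/41 ≈ 86.293.
Standard quotas: A 14.949, B 2.758, C 5.690, D 6.779, E 4.149, F 6.003, G 0.672.
Lower quotas: A 14, B 2, C 5, D 6, E 4, F 6, G 0 (sum 37, leaving 4 seats).
Remainders in descending order: A 0.949, D 0.779, B 0.758, C 0.690, G 0.672, E 0.149, F 0.003.
Largest remainders: A, D, B, C receive the extra seats.

A=15; B=3; C=6; D=7; E=4; F=6; G=0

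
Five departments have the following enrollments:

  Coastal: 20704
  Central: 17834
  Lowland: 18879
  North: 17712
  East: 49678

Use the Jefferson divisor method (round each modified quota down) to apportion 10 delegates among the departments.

Standard divisor 124807/10 ≈ 12480.7; standard quotas: Coastal 1.659, Central 1.429, Lowland 1.513, North 1.419, East 3.980.
Rounding down gives 1, 1, 1, 1, 3 = 7 seats, so the divisor must be adjusted.
With modified divisor 9700: modified quotas Coastal 2.134, Central 1.839, Lowland 1.946, North 1.826, East 5.121.
Rounding down: Coastal 2, Central 1, Lowland 1, North 1, East 5 (total 10).

Coastal: 2, Central: 1, Lowland: 1, North: 1, East: 5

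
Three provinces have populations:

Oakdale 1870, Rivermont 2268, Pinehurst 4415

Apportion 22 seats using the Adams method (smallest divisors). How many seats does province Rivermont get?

Standard divisor 8553/22 ≈ 388.773; standard quotas: Oakdale 4.810, Rivermont 5.834, Pinehurst 11.356.
Rounding up gives 5, 6, 12 = 23 seats, so the divisor must be adjusted.
With modified divisor 420: modified quotas Oakdale 4.452, Rivermont 5.400, Pinehurst 10.512.
Rounding up: Oakdale 5, Rivermont 6, Pinehurst 11 (total 22).
Rivermont receives 6.

6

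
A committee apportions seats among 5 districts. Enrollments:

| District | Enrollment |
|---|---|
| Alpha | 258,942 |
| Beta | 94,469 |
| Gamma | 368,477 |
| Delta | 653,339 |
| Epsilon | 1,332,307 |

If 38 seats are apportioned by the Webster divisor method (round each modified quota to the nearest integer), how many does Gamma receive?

5

Standard divisor 2707534/38 ≈ 71250.895; standard quotas: Alpha 3.634, Beta 1.326, Gamma 5.172, Delta 9.170, Epsilon 18.699.
Rounding to the nearest integer gives Alpha 4, Beta 1, Gamma 5, Delta 9, Epsilon 19 — total 38, matching the house size, so no adjustment is needed.
Gamma receives 5.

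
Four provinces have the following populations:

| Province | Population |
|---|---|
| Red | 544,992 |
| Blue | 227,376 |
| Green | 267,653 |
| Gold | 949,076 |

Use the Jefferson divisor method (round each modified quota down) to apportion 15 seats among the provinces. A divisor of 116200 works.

Red: 4; Blue: 1; Green: 2; Gold: 8

With modified divisor 116200: modified quotas Red 4.690, Blue 1.957, Green 2.303, Gold 8.168.
Rounding down: Red 4, Blue 1, Green 2, Gold 8 (total 15).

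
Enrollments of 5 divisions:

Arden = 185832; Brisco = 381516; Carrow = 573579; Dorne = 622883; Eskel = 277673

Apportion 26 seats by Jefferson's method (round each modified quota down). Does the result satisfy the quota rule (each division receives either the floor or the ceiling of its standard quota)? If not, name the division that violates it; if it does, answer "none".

none

Standard quotas: Arden 2.367, Brisco 4.859, Carrow 7.305, Dorne 7.933, Eskel 3.536.
Jefferson allocation: Arden 2, Brisco 5, Carrow 8, Dorne 8, Eskel 3.
Every allocation lies between the lower and upper quota.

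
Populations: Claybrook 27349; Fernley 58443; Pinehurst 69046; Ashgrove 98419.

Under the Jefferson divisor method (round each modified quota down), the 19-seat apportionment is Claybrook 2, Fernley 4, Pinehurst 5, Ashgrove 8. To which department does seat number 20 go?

Fernley

Priority for the next seat is population ÷ (current seats + 1).
Priorities: Claybrook 9116.333, Fernley 11688.600, Pinehurst 11507.667, Ashgrove 10935.444.
Highest priority: Fernley.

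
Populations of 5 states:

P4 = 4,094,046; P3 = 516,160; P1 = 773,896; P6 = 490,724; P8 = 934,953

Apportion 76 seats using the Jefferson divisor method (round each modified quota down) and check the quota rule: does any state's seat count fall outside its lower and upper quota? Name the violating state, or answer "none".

P4

Standard quotas: P4 45.691, P3 5.761, P1 8.637, P6 5.477, P8 10.434.
Jefferson allocation: P4 47, P3 6, P1 8, P6 5, P8 10.
P4 has quota 45.691 (lower 45, upper 46) but receives 47 — outside the quota interval.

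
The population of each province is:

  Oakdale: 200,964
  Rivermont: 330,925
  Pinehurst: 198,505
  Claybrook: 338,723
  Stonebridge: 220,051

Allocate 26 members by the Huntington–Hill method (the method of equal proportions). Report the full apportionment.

Oakdale: 4, Rivermont: 7, Pinehurst: 4, Claybrook: 7, Stonebridge: 4

With divisor 50134: modified quotas Oakdale 4.009, Rivermont 6.601, Pinehurst 3.959, Claybrook 6.756, Stonebridge 4.389.
Geometric-mean thresholds: Oakdale √(4·5)=4.472, Rivermont √(6·7)=6.481, Pinehurst √(3·4)=3.464, Claybrook √(6·7)=6.481, Stonebridge √(4·5)=4.472.
Each quota rounded against its threshold gives Oakdale 4, Rivermont 7, Pinehurst 4, Claybrook 7, Stonebridge 4 (total 26).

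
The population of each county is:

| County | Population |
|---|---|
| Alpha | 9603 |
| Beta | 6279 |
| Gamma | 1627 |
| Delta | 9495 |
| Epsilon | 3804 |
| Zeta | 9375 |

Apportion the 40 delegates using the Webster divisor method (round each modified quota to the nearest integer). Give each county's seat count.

Standard divisor 40183/40 ≈ 1004.575; standard quotas: Alpha 9.559, Beta 6.250, Gamma 1.620, Delta 9.452, Epsilon 3.787, Zeta 9.332.
Rounding to the nearest integer gives Alpha 10, Beta 6, Gamma 2, Delta 9, Epsilon 4, Zeta 9 — total 40, matching the house size, so no adjustment is needed.

Alpha=10, Beta=6, Gamma=2, Delta=9, Epsilon=4, Zeta=9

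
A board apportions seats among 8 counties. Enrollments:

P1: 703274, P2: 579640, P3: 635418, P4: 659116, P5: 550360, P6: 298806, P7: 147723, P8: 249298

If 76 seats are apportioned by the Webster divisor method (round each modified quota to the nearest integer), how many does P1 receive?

Standard divisor 3823635/76 ≈ 50310.987; standard quotas: P1 13.979, P2 11.521, P3 12.630, P4 13.101, P5 10.939, P6 5.939, P7 2.936, P8 4.955.
Rounding to the nearest integer gives 14, 12, 13, 13, 11, 6, 3, 5 = 77 seats, so the divisor must be adjusted.
With modified divisor 50600: modified quotas P1 13.899, P2 11.455, P3 12.558, P4 13.026, P5 10.877, P6 5.905, P7 2.919, P8 4.927.
Rounding to the nearest integer: P1 14, P2 11, P3 13, P4 13, P5 11, P6 6, P7 3, P8 5 (total 76).
P1 receives 14.

14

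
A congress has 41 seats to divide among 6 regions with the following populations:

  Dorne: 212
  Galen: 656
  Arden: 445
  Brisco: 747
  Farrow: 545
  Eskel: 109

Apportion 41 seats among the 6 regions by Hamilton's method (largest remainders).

Dorne 3, Galen 10, Arden 7, Brisco 11, Farrow 8, Eskel 2

Total 2714; standard divisor 2714/41 ≈ 66.195.
Standard quotas: Dorne 3.203, Galen 9.910, Arden 6.723, Brisco 11.285, Farrow 8.233, Eskel 1.647.
Lower quotas: Dorne 3, Galen 9, Arden 6, Brisco 11, Farrow 8, Eskel 1 (sum 38, leaving 3 seats).
Remainders in descending order: Galen 0.910, Arden 0.723, Eskel 0.647, Brisco 0.285, Farrow 0.233, Dorne 0.203.
Largest remainders: Galen, Arden, Eskel receive the extra seats.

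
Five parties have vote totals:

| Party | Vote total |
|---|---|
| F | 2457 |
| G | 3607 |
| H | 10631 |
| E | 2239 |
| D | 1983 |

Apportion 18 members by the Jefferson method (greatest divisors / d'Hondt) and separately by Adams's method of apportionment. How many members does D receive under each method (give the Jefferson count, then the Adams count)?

1 and 2

Jefferson: F 2, G 3, H 10, E 2, D 1.
Adams: F 2, G 3, H 9, E 2, D 2.
D gets 1 under Jefferson and 2 under Adams.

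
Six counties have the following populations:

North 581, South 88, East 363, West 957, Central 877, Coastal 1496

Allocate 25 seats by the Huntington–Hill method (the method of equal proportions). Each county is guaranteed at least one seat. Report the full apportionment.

North=3, South=1, East=2, West=5, Central=5, Coastal=9

With divisor 176: modified quotas North 3.301, South 0.500, East 2.062, West 5.438, Central 4.983, Coastal 8.500.
Geometric-mean thresholds: North √(3·4)=3.464, South (min 1), East √(2·3)=2.449, West √(5·6)=5.477, Central √(4·5)=4.472, Coastal √(8·9)=8.485.
Each quota rounded against its threshold gives North 3, South 1, East 2, West 5, Central 5, Coastal 9 (total 25).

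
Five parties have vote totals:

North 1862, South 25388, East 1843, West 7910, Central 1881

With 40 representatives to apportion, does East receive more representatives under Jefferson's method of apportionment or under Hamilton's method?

Jefferson: North 2, South 27, East 1, West 8, Central 2.
Hamilton: North 2, South 26, East 2, West 8, Central 2.
East gets 1 under Jefferson and 2 under Hamilton.

Hamilton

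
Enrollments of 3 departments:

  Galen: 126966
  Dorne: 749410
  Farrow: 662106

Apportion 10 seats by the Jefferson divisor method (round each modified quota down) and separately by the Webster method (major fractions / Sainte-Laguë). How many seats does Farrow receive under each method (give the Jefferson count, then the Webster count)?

Jefferson: Galen 0, Dorne 5, Farrow 5.
Webster: Galen 1, Dorne 5, Farrow 4.
Farrow gets 5 under Jefferson and 4 under Webster.

5 and 4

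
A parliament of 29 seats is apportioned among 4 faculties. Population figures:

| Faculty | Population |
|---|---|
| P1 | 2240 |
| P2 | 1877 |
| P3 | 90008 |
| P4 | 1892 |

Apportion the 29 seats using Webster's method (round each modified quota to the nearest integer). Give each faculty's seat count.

Standard divisor 96017/29 ≈ 3310.931; standard quotas: P1 0.677, P2 0.567, P3 27.185, P4 0.571.
Rounding to the nearest integer gives 1, 1, 27, 1 = 30 seats, so the divisor must be adjusted.
With modified divisor 3500: modified quotas P1 0.640, P2 0.536, P3 25.717, P4 0.541.
Rounding to the nearest integer: P1 1, P2 1, P3 26, P4 1 (total 29).

P1: 1, P2: 1, P3: 26, P4: 1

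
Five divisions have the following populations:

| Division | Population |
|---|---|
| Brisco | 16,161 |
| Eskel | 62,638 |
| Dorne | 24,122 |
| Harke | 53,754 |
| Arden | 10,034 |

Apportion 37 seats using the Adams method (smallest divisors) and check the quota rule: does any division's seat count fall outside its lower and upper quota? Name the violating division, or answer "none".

Standard quotas: Brisco 3.587, Eskel 13.902, Dorne 5.354, Harke 11.930, Arden 2.227.
Adams allocation: Brisco 4, Eskel 13, Dorne 5, Harke 12, Arden 3.
Every allocation lies between the lower and upper quota.

none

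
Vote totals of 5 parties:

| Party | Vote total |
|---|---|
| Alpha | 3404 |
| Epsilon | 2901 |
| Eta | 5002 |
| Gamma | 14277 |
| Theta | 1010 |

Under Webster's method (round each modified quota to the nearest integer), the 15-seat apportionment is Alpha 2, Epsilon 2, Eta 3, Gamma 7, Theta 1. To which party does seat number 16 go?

Priority for the next seat is population ÷ (current seats + 0.5).
Priorities: Alpha 1361.600, Epsilon 1160.400, Eta 1429.143, Gamma 1903.600, Theta 673.333.
Highest priority: Gamma.

Gamma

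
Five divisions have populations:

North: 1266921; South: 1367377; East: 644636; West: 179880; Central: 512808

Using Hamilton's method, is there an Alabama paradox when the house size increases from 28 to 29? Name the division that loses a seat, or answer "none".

none

At 28 seats: North 9, South 10, East 4, West 1, Central 4.
At 29 seats: North 9, South 10, East 5, West 1, Central 4.
No division's allocation decreased.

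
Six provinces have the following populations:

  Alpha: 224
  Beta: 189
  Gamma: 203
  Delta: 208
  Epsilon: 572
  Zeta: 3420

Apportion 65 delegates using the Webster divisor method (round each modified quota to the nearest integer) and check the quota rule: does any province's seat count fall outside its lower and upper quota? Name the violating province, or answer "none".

Standard quotas: Alpha 3.023, Beta 2.551, Gamma 2.740, Delta 2.807, Epsilon 7.720, Zeta 46.159.
Webster allocation: Alpha 3, Beta 3, Gamma 3, Delta 3, Epsilon 8, Zeta 45.
Zeta has quota 46.159 (lower 46, upper 47) but receives 45 — outside the quota interval.

Zeta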